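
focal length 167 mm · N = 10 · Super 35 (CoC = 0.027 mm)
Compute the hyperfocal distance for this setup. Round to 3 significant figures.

103 m

Hyperfocal distance H = f²/(N·c) + f = 167²/(10 × 0.027) + 167 = 27889/0.27 + 167 ≈ 103459.6 mm ≈ 103 m.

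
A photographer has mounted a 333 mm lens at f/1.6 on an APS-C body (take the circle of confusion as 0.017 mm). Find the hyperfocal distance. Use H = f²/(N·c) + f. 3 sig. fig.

4080 m

Hyperfocal distance H = f²/(N·c) + f = 333²/(1.6 × 0.017) + 333 = 110889/0.0272 + 333 ≈ 4077134.5 mm ≈ 4080 m.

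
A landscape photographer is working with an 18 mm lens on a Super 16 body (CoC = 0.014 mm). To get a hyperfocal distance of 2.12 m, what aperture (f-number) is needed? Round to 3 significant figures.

Rearrange H = f²/(N·c) + f for N: N = f² / ((H − f)·c).
N = 18² / ((2120 − 18) × 0.014) = 324 / 29.43 ≈ 11.

f/11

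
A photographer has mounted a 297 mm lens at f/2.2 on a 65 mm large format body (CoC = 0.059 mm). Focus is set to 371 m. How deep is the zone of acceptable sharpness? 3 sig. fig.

576 m

Hyperfocal distance H = f²/(N·c) + f = 297²/(2.2 × 0.059) + 297 = 88209/0.1298 + 297 ≈ 679873.3 mm ≈ 679.9 m.
Near limit Dn = s·(H − f)/(H + s − 2f) = 371000 × (679873.3 − 297) / (679873.3 + 371000 − 2 × 297) = 371000 × 679576.3 / 1050279.3 ≈ 240053 mm.
Far limit Df = s·(H − f)/(H − s) = 371000 × (679873.3 − 297) / (679873.3 − 371000) = 371000 × 679576.3 / 308873.3 ≈ 816266 mm.
Depth of field = Df − Dn = 816266 − 240053 ≈ 576213 mm ≈ 576 m.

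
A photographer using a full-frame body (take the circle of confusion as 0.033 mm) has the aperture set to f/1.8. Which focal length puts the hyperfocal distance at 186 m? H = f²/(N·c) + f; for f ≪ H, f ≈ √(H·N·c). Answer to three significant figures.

From H = f²/(N·c) + f, with f ≪ H: f ≈ √(H·N·c) = √(186000 × 1.8 × 0.033) = √11048 ≈ 105.1 mm.
The +f correction barely moves this — solving exactly, f² + N·c·f − N·c·H = 0 ⇒ f = (−N·c + √((N·c)² + 4·N·c·H))/2 = (−0.0594 + √44194)/2 ≈ 105.08 mm, so f ≈ 105 mm.

105 mm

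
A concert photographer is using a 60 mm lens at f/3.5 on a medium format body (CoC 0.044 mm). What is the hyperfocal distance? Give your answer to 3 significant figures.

23.4 m

Hyperfocal distance H = f²/(N·c) + f = 60²/(3.5 × 0.044) + 60 = 3600/0.154 + 60 ≈ 23436.6 mm ≈ 23.4 m.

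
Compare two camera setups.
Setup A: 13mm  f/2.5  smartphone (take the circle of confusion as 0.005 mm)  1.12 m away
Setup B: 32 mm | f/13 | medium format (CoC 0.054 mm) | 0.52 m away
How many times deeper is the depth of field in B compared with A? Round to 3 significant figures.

Setup A: H = 13²/(2.5×0.005) + 13 ≈ 13533.0 mm; DoF = Df − Dn = 1219.88 − 1035.24 ≈ 184.64 mm.
Setup B: H = 32²/(13×0.054) + 32 ≈ 1490.7 mm; DoF = Df − Dn = 781.42 − 389.65 ≈ 391.77 mm.
Ratio = 391.77 / 184.64 ≈ 2.12.

2.12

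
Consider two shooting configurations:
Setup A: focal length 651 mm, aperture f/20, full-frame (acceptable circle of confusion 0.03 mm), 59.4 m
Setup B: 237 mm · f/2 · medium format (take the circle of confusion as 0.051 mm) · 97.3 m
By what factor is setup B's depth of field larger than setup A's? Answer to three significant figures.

Setup A: H = 651²/(20×0.03) + 651 ≈ 706986.0 mm; DoF = Df − Dn = 64788.8 − 54838.8 ≈ 9950.0 mm.
Setup B: H = 237²/(2×0.051) + 237 ≈ 550913.5 mm; DoF = Df − Dn = 118120 − 82720 ≈ 35400 mm.
Ratio = 35400 / 9950.0 ≈ 3.56.

3.56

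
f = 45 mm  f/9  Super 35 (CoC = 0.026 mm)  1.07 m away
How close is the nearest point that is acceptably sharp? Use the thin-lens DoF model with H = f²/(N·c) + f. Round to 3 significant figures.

Hyperfocal distance H = f²/(N·c) + f = 45²/(9 × 0.026) + 45 = 2025/0.234 + 45 ≈ 8698.8 mm ≈ 8.699 m.
Near limit Dn = s·(H − f)/(H + s − 2f) = 1070 × (8698.8 − 45) / (8698.8 + 1070 − 2 × 45) = 1070 × 8653.8 / 9678.8 ≈ 956.69 mm ≈ 0.957 m.

0.957 m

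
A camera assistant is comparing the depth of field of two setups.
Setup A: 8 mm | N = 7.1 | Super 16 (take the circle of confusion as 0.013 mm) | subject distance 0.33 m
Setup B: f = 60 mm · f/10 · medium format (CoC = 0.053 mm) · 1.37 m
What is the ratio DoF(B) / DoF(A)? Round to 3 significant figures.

1.40

Setup A: H = 8²/(7.1×0.013) + 8 ≈ 701.4 mm; DoF = Df − Dn = 616.11 − 225.35 ≈ 390.76 mm.
Setup B: H = 60²/(10×0.053) + 60 ≈ 6852.5 mm; DoF = Df − Dn = 1697.35 − 1148.50 ≈ 548.85 mm.
Ratio = 548.85 / 390.76 ≈ 1.40.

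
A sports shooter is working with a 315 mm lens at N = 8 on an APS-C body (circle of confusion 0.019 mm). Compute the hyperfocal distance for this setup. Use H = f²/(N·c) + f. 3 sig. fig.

653 m

Hyperfocal distance H = f²/(N·c) + f = 315²/(8 × 0.019) + 315 = 99225/0.152 + 315 ≈ 653111.1 mm ≈ 653 m.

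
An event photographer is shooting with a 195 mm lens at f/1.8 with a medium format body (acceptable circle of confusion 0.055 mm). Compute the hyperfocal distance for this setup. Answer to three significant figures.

384 m

Hyperfocal distance H = f²/(N·c) + f = 195²/(1.8 × 0.055) + 195 = 38025/0.099 + 195 ≈ 384285.9 mm ≈ 384 m.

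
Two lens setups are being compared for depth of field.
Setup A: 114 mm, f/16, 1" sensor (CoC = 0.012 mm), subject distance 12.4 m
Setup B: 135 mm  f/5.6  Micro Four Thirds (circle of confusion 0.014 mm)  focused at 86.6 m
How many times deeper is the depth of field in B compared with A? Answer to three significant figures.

Setup A: H = 114²/(16×0.012) + 114 ≈ 67801.5 mm; DoF = Df − Dn = 15149.9 − 10495.0 ≈ 4654.9 mm.
Setup B: H = 135²/(5.6×0.014) + 135 ≈ 232596.7 mm; DoF = Df − Dn = 137888 − 63122 ≈ 74766 mm.
Ratio = 74766 / 4654.9 ≈ 16.1.

16.1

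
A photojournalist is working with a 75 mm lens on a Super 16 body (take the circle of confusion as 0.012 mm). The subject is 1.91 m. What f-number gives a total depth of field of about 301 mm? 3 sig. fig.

f/20

Write h = H − f = f²/(N·c). The thin-lens limits are Dn = s·h/(h + (s−f)) and Df = s·h/(h − (s−f)), so DoF = Df − Dn = 2·s·(s−f)·h / (h² − (s−f)²).
That is a quadratic in h: DoF·h² − 2·s·(s−f)·h − DoF·(s−f)² = 0 ⇒ h = (s−f)·(s + √(s² + DoF²)) / DoF = 1835 × (1910 + √(1910² + 301²)) / 301 = 1835 × (1910 + 1933.57) / 301 ≈ 23432 mm.
Then N = f²/(c·h) = 75² / (0.012 × 23432) = 5625 / 281.18 ≈ 20.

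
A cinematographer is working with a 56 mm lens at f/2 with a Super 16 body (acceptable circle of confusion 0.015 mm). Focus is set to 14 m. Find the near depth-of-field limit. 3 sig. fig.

12.4 m

Hyperfocal distance H = f²/(N·c) + f = 56²/(2 × 0.015) + 56 = 3136/0.03 + 56 ≈ 104589.3 mm ≈ 104.6 m.
Near limit Dn = s·(H − f)/(H + s − 2f) = 14000 × (104589.3 − 56) / (104589.3 + 14000 − 2 × 56) = 14000 × 104533.3 / 118477.3 ≈ 12352 mm ≈ 12.4 m.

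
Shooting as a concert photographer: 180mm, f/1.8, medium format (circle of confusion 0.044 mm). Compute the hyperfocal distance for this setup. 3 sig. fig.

Hyperfocal distance H = f²/(N·c) + f = 180²/(1.8 × 0.044) + 180 = 32400/0.0792 + 180 ≈ 409270.9 mm ≈ 409 m.

409 m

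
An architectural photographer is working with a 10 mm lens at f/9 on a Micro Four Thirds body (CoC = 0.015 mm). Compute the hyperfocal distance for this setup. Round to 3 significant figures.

Hyperfocal distance H = f²/(N·c) + f = 10²/(9 × 0.015) + 10 = 100/0.135 + 10 ≈ 750.7 mm ≈ 0.751 m.

0.751 m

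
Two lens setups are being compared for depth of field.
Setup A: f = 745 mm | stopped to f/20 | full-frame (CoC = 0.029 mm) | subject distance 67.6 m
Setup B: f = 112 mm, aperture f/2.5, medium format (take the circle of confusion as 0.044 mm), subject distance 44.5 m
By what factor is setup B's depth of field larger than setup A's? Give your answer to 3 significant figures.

4.30

Setup A: H = 745²/(20×0.029) + 745 ≈ 957684.7 mm; DoF = Df − Dn = 72677.5 − 63185.6 ≈ 9491.9 mm.
Setup B: H = 112²/(2.5×0.044) + 112 ≈ 114148.4 mm; DoF = Df − Dn = 72861 − 32032 ≈ 40829 mm.
Ratio = 40829 / 9491.9 ≈ 4.30.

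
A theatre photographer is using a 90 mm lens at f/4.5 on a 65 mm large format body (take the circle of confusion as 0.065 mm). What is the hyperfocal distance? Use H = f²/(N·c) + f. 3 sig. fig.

27.8 m

Hyperfocal distance H = f²/(N·c) + f = 90²/(4.5 × 0.065) + 90 = 8100/0.2925 + 90 ≈ 27782.3 mm ≈ 27.8 m.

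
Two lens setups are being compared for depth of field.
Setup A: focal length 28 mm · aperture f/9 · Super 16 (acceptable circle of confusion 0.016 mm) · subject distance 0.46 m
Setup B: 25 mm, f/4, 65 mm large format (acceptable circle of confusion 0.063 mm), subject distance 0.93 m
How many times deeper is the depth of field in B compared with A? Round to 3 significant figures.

10.7

Setup A: H = 28²/(9×0.016) + 28 ≈ 5472.4 mm; DoF = Df − Dn = 499.645 − 426.184 ≈ 73.461 mm.
Setup B: H = 25²/(4×0.063) + 25 ≈ 2505.2 mm; DoF = Df − Dn = 1464.33 − 681.37 ≈ 782.96 mm.
Ratio = 782.96 / 73.461 ≈ 10.7.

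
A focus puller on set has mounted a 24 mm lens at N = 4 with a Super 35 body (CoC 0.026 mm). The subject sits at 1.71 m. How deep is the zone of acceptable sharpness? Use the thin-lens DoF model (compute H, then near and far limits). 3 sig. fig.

1.15 m

Hyperfocal distance H = f²/(N·c) + f = 24²/(4 × 0.026) + 24 = 576/0.104 + 24 ≈ 5562.5 mm ≈ 5.562 m.
Near limit Dn = s·(H − f)/(H + s − 2f) = 1710 × (5562.5 − 24) / (5562.5 + 1710 − 2 × 24) = 1710 × 5538.5 / 7224.5 ≈ 1310.9 mm.
Far limit Df = s·(H − f)/(H − s) = 1710 × (5562.5 − 24) / (5562.5 − 1710) = 1710 × 5538.5 / 3852.5 ≈ 2458.4 mm.
Depth of field = Df − Dn = 2458.4 − 1310.9 ≈ 1147.5 mm ≈ 1.15 m.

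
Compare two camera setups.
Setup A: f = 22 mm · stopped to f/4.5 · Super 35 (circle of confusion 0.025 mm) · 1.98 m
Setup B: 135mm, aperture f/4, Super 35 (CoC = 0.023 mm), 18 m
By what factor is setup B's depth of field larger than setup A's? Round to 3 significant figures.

Setup A: H = 22²/(4.5×0.025) + 22 ≈ 4324.2 mm; DoF = Df − Dn = 3633.8 − 1360.7 ≈ 2273.1 mm.
Setup B: H = 135²/(4×0.023) + 135 ≈ 198232.8 mm; DoF = Df − Dn = 19784.2 − 16511.0 ≈ 3273.2 mm.
Ratio = 3273.2 / 2273.1 ≈ 1.44.

1.44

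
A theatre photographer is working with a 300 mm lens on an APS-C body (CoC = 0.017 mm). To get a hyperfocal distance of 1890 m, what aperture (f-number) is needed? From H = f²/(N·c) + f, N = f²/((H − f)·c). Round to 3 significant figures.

Rearrange H = f²/(N·c) + f for N: N = f² / ((H − f)·c).
N = 300² / ((1890000 − 300) × 0.017) = 90000 / 32125 ≈ 2.80.

f/2.80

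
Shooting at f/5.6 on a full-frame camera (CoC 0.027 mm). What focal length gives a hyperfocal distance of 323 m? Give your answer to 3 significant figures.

From H = f²/(N·c) + f, with f ≪ H: f ≈ √(H·N·c) = √(323000 × 5.6 × 0.027) = √48838 ≈ 221.0 mm.
The +f correction barely moves this — solving exactly, f² + N·c·f − N·c·H = 0 ⇒ f = (−N·c + √((N·c)² + 4·N·c·H))/2 = (−0.1512 + √195350)/2 ≈ 220.92 mm, so f ≈ 221 mm.

221 mm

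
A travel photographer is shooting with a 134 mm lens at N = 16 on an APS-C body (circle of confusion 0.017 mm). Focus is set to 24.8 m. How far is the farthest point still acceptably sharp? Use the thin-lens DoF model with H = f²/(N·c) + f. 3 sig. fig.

Hyperfocal distance H = f²/(N·c) + f = 134²/(16 × 0.017) + 134 = 17956/0.272 + 134 ≈ 66148.7 mm ≈ 66.15 m.
Far limit Df = s·(H − f)/(H − s) = 24800 × (66148.7 − 134) / (66148.7 − 24800) = 24800 × 66014.7 / 41348.7 ≈ 39594 mm ≈ 39.6 m.

39.6 m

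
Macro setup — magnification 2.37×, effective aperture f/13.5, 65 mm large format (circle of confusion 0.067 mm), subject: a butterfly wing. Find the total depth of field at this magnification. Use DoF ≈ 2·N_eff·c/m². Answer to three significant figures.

0.322 mm

At magnification m, DoF ≈ 2·N_eff·c/m² = 2 × 13.5 × 0.067 / 2.37² = 1.809 / 5.617 ≈ 0.322 mm.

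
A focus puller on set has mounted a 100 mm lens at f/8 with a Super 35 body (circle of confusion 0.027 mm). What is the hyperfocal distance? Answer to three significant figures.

Hyperfocal distance H = f²/(N·c) + f = 100²/(8 × 0.027) + 100 = 10000/0.216 + 100 ≈ 46396.3 mm ≈ 46.4 m.

46.4 m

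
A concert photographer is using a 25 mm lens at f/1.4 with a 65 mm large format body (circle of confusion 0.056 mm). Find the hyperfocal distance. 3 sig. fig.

8.00 m

Hyperfocal distance H = f²/(N·c) + f = 25²/(1.4 × 0.056) + 25 = 625/0.0784 + 25 ≈ 7996.9 mm ≈ 8.00 m.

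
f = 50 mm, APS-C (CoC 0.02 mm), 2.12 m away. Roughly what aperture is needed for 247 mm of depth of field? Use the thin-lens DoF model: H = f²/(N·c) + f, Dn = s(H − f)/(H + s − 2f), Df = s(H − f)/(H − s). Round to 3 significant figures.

f/3.51

Write h = H − f = f²/(N·c). The thin-lens limits are Dn = s·h/(h + (s−f)) and Df = s·h/(h − (s−f)), so DoF = Df − Dn = 2·s·(s−f)·h / (h² − (s−f)²).
That is a quadratic in h: DoF·h² − 2·s·(s−f)·h − DoF·(s−f)² = 0 ⇒ h = (s−f)·(s + √(s² + DoF²)) / DoF = 2070 × (2120 + √(2120² + 247²)) / 247 = 2070 × (2120 + 2134.34) / 247 ≈ 35654 mm.
Then N = f²/(c·h) = 50² / (0.02 × 35654) = 2500 / 713.08 ≈ 3.51.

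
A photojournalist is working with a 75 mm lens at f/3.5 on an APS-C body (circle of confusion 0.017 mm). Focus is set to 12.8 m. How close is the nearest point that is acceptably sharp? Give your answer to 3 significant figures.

11.3 m

Hyperfocal distance H = f²/(N·c) + f = 75²/(3.5 × 0.017) + 75 = 5625/0.0595 + 75 ≈ 94612.8 mm ≈ 94.61 m.
Near limit Dn = s·(H − f)/(H + s − 2f) = 12800 × (94612.8 − 75) / (94612.8 + 12800 − 2 × 75) = 12800 × 94537.8 / 107262.8 ≈ 11281 mm ≈ 11.3 m.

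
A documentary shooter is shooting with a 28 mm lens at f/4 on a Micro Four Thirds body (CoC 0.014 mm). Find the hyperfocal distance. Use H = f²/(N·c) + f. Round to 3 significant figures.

Hyperfocal distance H = f²/(N·c) + f = 28²/(4 × 0.014) + 28 = 784/0.056 + 28 ≈ 14028.0 mm ≈ 14.0 m.

14.0 m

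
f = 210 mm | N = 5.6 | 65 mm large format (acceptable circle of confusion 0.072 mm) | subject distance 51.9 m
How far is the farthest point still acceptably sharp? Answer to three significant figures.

Hyperfocal distance H = f²/(N·c) + f = 210²/(5.6 × 0.072) + 210 = 44100/0.4032 + 210 ≈ 109585.0 mm ≈ 109.6 m.
Far limit Df = s·(H − f)/(H − s) = 51900 × (109585.0 − 210) / (109585.0 − 51900) = 51900 × 109375.0 / 57685.0 ≈ 98406 mm ≈ 98.4 m.

98.4 m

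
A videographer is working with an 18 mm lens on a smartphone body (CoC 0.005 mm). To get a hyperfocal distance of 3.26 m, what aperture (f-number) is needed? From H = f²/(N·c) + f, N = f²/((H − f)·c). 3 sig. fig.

f/20

Rearrange H = f²/(N·c) + f for N: N = f² / ((H − f)·c).
N = 18² / ((3260 − 18) × 0.005) = 324 / 16.21 ≈ 20.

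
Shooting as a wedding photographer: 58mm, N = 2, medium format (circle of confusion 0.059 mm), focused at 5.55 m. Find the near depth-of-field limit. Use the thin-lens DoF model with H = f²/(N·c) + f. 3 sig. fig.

Hyperfocal distance H = f²/(N·c) + f = 58²/(2 × 0.059) + 58 = 3364/0.118 + 58 ≈ 28566.5 mm ≈ 28.57 m.
Near limit Dn = s·(H − f)/(H + s − 2f) = 5550 × (28566.5 − 58) / (28566.5 + 5550 − 2 × 58) = 5550 × 28508.5 / 34000.5 ≈ 4653.5 mm ≈ 4.65 m.

4.65 m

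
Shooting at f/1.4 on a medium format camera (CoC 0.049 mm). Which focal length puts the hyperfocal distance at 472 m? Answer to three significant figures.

180 mm

From H = f²/(N·c) + f, with f ≪ H: f ≈ √(H·N·c) = √(472000 × 1.4 × 0.049) = √32379 ≈ 179.9 mm.
The +f correction barely moves this — solving exactly, f² + N·c·f − N·c·H = 0 ⇒ f = (−N·c + √((N·c)² + 4·N·c·H))/2 = (−0.0686 + √129517)/2 ≈ 179.91 mm, so f ≈ 180 mm.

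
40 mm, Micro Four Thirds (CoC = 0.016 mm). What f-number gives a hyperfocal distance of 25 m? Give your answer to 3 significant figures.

f/4.01

Rearrange H = f²/(N·c) + f for N: N = f² / ((H − f)·c).
N = 40² / ((25000 − 40) × 0.016) = 1600 / 399.4 ≈ 4.01.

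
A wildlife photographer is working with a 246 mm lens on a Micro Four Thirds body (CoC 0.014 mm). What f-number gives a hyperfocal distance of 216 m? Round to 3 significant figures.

f/20

Rearrange H = f²/(N·c) + f for N: N = f² / ((H − f)·c).
N = 246² / ((216000 − 246) × 0.014) = 60516 / 3021 ≈ 20.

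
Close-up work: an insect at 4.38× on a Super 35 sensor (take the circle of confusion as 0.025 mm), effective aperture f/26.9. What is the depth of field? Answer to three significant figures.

At magnification m, DoF ≈ 2·N_eff·c/m² = 2 × 26.9 × 0.025 / 4.38² = 1.345 / 19.18 ≈ 0.0701 mm.

0.0701 mm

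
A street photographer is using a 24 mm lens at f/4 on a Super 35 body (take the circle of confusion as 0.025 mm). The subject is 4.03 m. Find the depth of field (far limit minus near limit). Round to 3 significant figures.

10.9 m

Hyperfocal distance H = f²/(N·c) + f = 24²/(4 × 0.025) + 24 = 576/0.1 + 24 ≈ 5784.0 mm ≈ 5.784 m.
Near limit Dn = s·(H − f)/(H + s − 2f) = 4030 × (5784.0 − 24) / (5784.0 + 4030 − 2 × 24) = 4030 × 5760.0 / 9766.0 ≈ 2377 mm.
Far limit Df = s·(H − f)/(H − s) = 4030 × (5784.0 − 24) / (5784.0 − 4030) = 4030 × 5760.0 / 1754.0 ≈ 13234 mm.
Depth of field = Df − Dn = 13234 − 2377 ≈ 10857 mm ≈ 10.9 m.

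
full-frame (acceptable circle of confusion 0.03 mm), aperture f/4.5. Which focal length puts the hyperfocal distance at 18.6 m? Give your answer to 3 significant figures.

From H = f²/(N·c) + f, with f ≪ H: f ≈ √(H·N·c) = √(18600 × 4.5 × 0.03) = √2511.0 ≈ 50.11 mm.
Exact: f² + N·c·f − N·c·H = 0 ⇒ f = (−N·c + √((N·c)² + 4·N·c·H))/2 = (−0.135 + √10044)/2 ≈ 50.042 mm ≈ 50.0 mm.

50.0 mm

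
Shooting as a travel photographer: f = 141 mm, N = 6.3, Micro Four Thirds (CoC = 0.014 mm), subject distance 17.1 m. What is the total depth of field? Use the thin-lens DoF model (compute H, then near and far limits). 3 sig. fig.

2.59 m

Hyperfocal distance H = f²/(N·c) + f = 141²/(6.3 × 0.014) + 141 = 19881/0.0882 + 141 ≈ 225549.2 mm ≈ 225.5 m.
Near limit Dn = s·(H − f)/(H + s − 2f) = 17100 × (225549.2 − 141) / (225549.2 + 17100 − 2 × 141) = 17100 × 225408.2 / 242367.2 ≈ 15903.5 mm.
Far limit Df = s·(H − f)/(H − s) = 17100 × (225549.2 − 141) / (225549.2 − 17100) = 17100 × 225408.2 / 208449.2 ≈ 18491.2 mm.
Depth of field = Df − Dn = 18491.2 − 15903.5 ≈ 2587.7 mm ≈ 2.59 m.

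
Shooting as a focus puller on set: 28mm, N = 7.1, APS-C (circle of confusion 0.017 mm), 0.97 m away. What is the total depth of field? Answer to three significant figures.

Hyperfocal distance H = f²/(N·c) + f = 28²/(7.1 × 0.017) + 28 = 784/0.1207 + 28 ≈ 6523.4 mm ≈ 6.523 m.
Near limit Dn = s·(H − f)/(H + s − 2f) = 970 × (6523.4 − 28) / (6523.4 + 970 − 2 × 28) = 970 × 6495.4 / 7437.4 ≈ 847.14 mm.
Far limit Df = s·(H − f)/(H − s) = 970 × (6523.4 − 28) / (6523.4 − 970) = 970 × 6495.4 / 5553.4 ≈ 1134.54 mm.
Depth of field = Df − Dn = 1134.54 − 847.14 ≈ 287.40 mm.

287 mm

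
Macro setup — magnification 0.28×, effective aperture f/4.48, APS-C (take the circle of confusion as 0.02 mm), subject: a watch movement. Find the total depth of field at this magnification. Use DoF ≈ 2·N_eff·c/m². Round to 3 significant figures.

At magnification m, DoF ≈ 2·N_eff·c/m² = 2 × 4.48 × 0.02 / 0.28² = 0.1792 / 0.0784 ≈ 2.29 mm.

2.29 mm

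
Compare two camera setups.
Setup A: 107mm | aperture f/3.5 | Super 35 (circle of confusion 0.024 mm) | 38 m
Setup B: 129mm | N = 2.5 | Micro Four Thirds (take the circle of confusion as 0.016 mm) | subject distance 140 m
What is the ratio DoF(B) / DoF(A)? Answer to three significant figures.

Setup A: H = 107²/(3.5×0.024) + 107 ≈ 136404.6 mm; DoF = Df − Dn = 52633 − 29734 ≈ 22899 mm.
Setup B: H = 129²/(2.5×0.016) + 129 ≈ 416154.0 mm; DoF = Df − Dn = 210909 − 104774 ≈ 106135 mm.
Ratio = 106135 / 22899 ≈ 4.63.

4.63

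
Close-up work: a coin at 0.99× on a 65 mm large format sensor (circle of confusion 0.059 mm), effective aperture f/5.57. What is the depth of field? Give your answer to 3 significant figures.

0.671 mm

At magnification m, DoF ≈ 2·N_eff·c/m² = 2 × 5.57 × 0.059 / 0.99² = 0.6573 / 0.9801 ≈ 0.671 mm.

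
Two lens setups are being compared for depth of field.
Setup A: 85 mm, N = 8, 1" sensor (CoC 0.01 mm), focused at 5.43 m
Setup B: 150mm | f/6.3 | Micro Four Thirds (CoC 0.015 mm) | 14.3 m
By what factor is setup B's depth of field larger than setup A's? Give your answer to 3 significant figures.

2.64

Setup A: H = 85²/(8×0.01) + 85 ≈ 90397.5 mm; DoF = Df − Dn = 5771.58 − 5126.59 ≈ 644.99 mm.
Setup B: H = 150²/(6.3×0.015) + 150 ≈ 238245.2 mm; DoF = Df − Dn = 15203.5 − 13497.8 ≈ 1705.7 mm.
Ratio = 1705.7 / 644.99 ≈ 2.64.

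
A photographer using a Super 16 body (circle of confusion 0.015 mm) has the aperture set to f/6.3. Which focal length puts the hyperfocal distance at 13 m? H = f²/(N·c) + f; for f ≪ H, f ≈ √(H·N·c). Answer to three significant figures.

35.0 mm

From H = f²/(N·c) + f, with f ≪ H: f ≈ √(H·N·c) = √(13000 × 6.3 × 0.015) = √1228.5 ≈ 35.05 mm.
Exact: f² + N·c·f − N·c·H = 0 ⇒ f = (−N·c + √((N·c)² + 4·N·c·H))/2 = (−0.0945 + √4914.0)/2 ≈ 35.003 mm ≈ 35.0 mm.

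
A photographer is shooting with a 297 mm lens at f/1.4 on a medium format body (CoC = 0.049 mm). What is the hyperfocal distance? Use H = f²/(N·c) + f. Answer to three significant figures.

1290 m

Hyperfocal distance H = f²/(N·c) + f = 297²/(1.4 × 0.049) + 297 = 88209/0.0686 + 297 ≈ 1286142.5 mm ≈ 1290 m.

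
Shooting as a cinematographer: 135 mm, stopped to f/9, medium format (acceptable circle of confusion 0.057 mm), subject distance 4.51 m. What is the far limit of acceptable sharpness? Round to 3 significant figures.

Hyperfocal distance H = f²/(N·c) + f = 135²/(9 × 0.057) + 135 = 18225/0.513 + 135 ≈ 35661.3 mm ≈ 35.66 m.
Far limit Df = s·(H − f)/(H − s) = 4510 × (35661.3 − 135) / (35661.3 − 4510) = 4510 × 35526.3 / 31151.3 ≈ 5143.4 mm ≈ 5.14 m.

5.14 m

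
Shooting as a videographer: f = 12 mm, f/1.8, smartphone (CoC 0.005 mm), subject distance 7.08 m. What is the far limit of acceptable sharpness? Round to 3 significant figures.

12.7 m

Hyperfocal distance H = f²/(N·c) + f = 12²/(1.8 × 0.005) + 12 = 144/0.009 + 12 ≈ 16012.0 mm ≈ 16.01 m.
Far limit Df = s·(H − f)/(H − s) = 7080 × (16012.0 − 12) / (16012.0 − 7080) = 7080 × 16000.0 / 8932.0 ≈ 12682 mm ≈ 12.7 m.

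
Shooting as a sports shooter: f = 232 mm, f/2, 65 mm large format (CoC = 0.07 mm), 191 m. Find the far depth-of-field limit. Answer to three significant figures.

379 m

Hyperfocal distance H = f²/(N·c) + f = 232²/(2 × 0.07) + 232 = 53824/0.14 + 232 ≈ 384689.1 mm ≈ 384.7 m.
Far limit Df = s·(H − f)/(H − s) = 191000 × (384689.1 − 232) / (384689.1 − 191000) = 191000 × 384457.1 / 193689.1 ≈ 379119 mm ≈ 379 m.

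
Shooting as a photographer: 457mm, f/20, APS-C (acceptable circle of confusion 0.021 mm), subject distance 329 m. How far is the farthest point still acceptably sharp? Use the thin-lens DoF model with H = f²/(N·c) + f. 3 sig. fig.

Hyperfocal distance H = f²/(N·c) + f = 457²/(20 × 0.021) + 457 = 208849/0.42 + 457 ≈ 497716.5 mm ≈ 497.7 m.
Far limit Df = s·(H − f)/(H − s) = 329000 × (497716.5 − 457) / (497716.5 − 329000) = 329000 × 497259.5 / 168716.5 ≈ 969664 mm ≈ 970 m.

970 m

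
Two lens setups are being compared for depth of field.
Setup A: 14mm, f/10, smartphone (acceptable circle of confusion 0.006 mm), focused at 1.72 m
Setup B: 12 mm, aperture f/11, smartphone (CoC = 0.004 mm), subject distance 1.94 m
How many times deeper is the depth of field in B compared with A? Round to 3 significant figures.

1.42

Setup A: H = 14²/(10×0.006) + 14 ≈ 3280.7 mm; DoF = Df − Dn = 3600.2 − 1129.9 ≈ 2470.3 mm.
Setup B: H = 12²/(11×0.004) + 12 ≈ 3284.7 mm; DoF = Df − Dn = 4721.5 − 1220.8 ≈ 3500.7 mm.
Ratio = 3500.7 / 2470.3 ≈ 1.42.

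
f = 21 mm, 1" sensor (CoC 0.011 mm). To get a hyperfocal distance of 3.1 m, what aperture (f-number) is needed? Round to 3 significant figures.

Rearrange H = f²/(N·c) + f for N: N = f² / ((H − f)·c).
N = 21² / ((3100 − 21) × 0.011) = 441 / 33.87 ≈ 13.

f/13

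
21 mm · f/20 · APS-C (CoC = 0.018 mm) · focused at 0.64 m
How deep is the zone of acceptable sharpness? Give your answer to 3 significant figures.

0.869 m

Hyperfocal distance H = f²/(N·c) + f = 21²/(20 × 0.018) + 21 = 441/0.36 + 21 ≈ 1246.0 mm ≈ 1.246 m.
Near limit Dn = s·(H − f)/(H + s − 2f) = 640 × (1246.0 − 21) / (1246.0 + 640 − 2 × 21) = 640 × 1225.0 / 1844.0 ≈ 425.16 mm.
Far limit Df = s·(H − f)/(H − s) = 640 × (1246.0 − 21) / (1246.0 − 640) = 640 × 1225.0 / 606.0 ≈ 1293.73 mm.
Depth of field = Df − Dn = 1293.73 − 425.16 ≈ 868.57 mm ≈ 0.869 m.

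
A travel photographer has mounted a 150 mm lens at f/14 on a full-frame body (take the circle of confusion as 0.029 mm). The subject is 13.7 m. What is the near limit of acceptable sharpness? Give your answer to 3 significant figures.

Hyperfocal distance H = f²/(N·c) + f = 150²/(14 × 0.029) + 150 = 22500/0.406 + 150 ≈ 55568.7 mm ≈ 55.57 m.
Near limit Dn = s·(H − f)/(H + s − 2f) = 13700 × (55568.7 − 150) / (55568.7 + 13700 − 2 × 150) = 13700 × 55418.7 / 68968.7 ≈ 11008 mm ≈ 11.0 m.

11.0 m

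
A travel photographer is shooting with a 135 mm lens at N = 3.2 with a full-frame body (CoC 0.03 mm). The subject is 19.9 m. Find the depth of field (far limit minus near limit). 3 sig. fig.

4.19 m

Hyperfocal distance H = f²/(N·c) + f = 135²/(3.2 × 0.03) + 135 = 18225/0.096 + 135 ≈ 189978.8 mm ≈ 190.0 m.
Near limit Dn = s·(H − f)/(H + s − 2f) = 19900 × (189978.8 − 135) / (189978.8 + 19900 − 2 × 135) = 19900 × 189843.8 / 209608.8 ≈ 18023.5 mm.
Far limit Df = s·(H − f)/(H − s) = 19900 × (189978.8 − 135) / (189978.8 − 19900) = 19900 × 189843.8 / 170078.8 ≈ 22212.6 mm.
Depth of field = Df − Dn = 22212.6 − 18023.5 ≈ 4189.1 mm ≈ 4.19 m.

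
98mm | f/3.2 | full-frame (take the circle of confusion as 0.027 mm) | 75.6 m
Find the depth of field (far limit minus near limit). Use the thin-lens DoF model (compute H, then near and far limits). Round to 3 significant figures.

191 m

Hyperfocal distance H = f²/(N·c) + f = 98²/(3.2 × 0.027) + 98 = 9604/0.0864 + 98 ≈ 111255.4 mm ≈ 111.3 m.
Near limit Dn = s·(H − f)/(H + s − 2f) = 75600 × (111255.4 − 98) / (111255.4 + 75600 − 2 × 98) = 75600 × 111157.4 / 186659.4 ≈ 45021 mm.
Far limit Df = s·(H − f)/(H − s) = 75600 × (111255.4 − 98) / (111255.4 − 75600) = 75600 × 111157.4 / 35655.4 ≈ 235687 mm.
Depth of field = Df − Dn = 235687 − 45021 ≈ 190666 mm ≈ 191 m.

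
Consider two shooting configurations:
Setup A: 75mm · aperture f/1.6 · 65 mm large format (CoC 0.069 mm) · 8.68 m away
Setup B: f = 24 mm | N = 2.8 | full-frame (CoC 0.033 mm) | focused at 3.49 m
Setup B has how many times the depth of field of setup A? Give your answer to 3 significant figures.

1.86

Setup A: H = 75²/(1.6×0.069) + 75 ≈ 51026.1 mm; DoF = Df − Dn = 10443.8 − 7425.9 ≈ 3017.9 mm.
Setup B: H = 24²/(2.8×0.033) + 24 ≈ 6257.8 mm; DoF = Df − Dn = 7860.4 − 2242.9 ≈ 5617.5 mm.
Ratio = 5617.5 / 3017.9 ≈ 1.86.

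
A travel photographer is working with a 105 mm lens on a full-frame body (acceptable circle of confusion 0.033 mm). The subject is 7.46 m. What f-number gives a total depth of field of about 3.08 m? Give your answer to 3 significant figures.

f/9.01

Write h = H − f = f²/(N·c). The thin-lens limits are Dn = s·h/(h + (s−f)) and Df = s·h/(h − (s−f)), so DoF = Df − Dn = 2·s·(s−f)·h / (h² − (s−f)²).
That is a quadratic in h: DoF·h² − 2·s·(s−f)·h − DoF·(s−f)² = 0 ⇒ h = (s−f)·(s + √(s² + DoF²)) / DoF = 7355 × (7460 + √(7460² + 3080²)) / 3080 = 7355 × (7460 + 8070.81) / 3080 ≈ 37087 mm.
Then N = f²/(c·h) = 105² / (0.033 × 37087) = 11025 / 1223.9 ≈ 9.01.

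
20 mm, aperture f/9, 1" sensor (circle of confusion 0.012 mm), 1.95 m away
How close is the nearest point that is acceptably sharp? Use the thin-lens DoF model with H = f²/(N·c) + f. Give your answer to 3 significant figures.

1.28 m

Hyperfocal distance H = f²/(N·c) + f = 20²/(9 × 0.012) + 20 = 400/0.108 + 20 ≈ 3723.7 mm ≈ 3.724 m.
Near limit Dn = s·(H − f)/(H + s − 2f) = 1950 × (3723.7 − 20) / (3723.7 + 1950 − 2 × 20) = 1950 × 3703.7 / 5633.7 ≈ 1282.0 mm ≈ 1.28 m.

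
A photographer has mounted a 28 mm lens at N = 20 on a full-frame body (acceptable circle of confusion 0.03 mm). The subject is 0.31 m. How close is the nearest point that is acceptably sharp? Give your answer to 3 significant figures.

255 mm

Hyperfocal distance H = f²/(N·c) + f = 28²/(20 × 0.03) + 28 = 784/0.6 + 28 ≈ 1334.7 mm ≈ 1.335 m.
Near limit Dn = s·(H − f)/(H + s − 2f) = 310 × (1334.7 − 28) / (1334.7 + 310 − 2 × 28) = 310 × 1306.7 / 1588.7 ≈ 254.97 mm.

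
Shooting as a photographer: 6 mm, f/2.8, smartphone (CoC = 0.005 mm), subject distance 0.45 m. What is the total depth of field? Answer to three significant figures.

Hyperfocal distance H = f²/(N·c) + f = 6²/(2.8 × 0.005) + 6 = 36/0.014 + 6 ≈ 2577.4 mm ≈ 2.577 m.
Near limit Dn = s·(H − f)/(H + s − 2f) = 450 × (2577.4 − 6) / (2577.4 + 450 − 2 × 6) = 450 × 2571.4 / 3015.4 ≈ 383.74 mm.
Far limit Df = s·(H − f)/(H − s) = 450 × (2577.4 − 6) / (2577.4 − 450) = 450 × 2571.4 / 2127.4 ≈ 543.92 mm.
Depth of field = Df − Dn = 543.92 − 383.74 ≈ 160.18 mm.

160 mm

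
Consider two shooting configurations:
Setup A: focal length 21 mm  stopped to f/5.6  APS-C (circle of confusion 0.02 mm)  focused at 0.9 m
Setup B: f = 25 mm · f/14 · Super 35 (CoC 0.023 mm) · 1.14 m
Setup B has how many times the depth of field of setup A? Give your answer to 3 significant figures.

Setup A: H = 21²/(5.6×0.02) + 21 ≈ 3958.5 mm; DoF = Df − Dn = 1158.66 − 735.75 ≈ 422.91 mm.
Setup B: H = 25²/(14×0.023) + 25 ≈ 1966.0 mm; DoF = Df − Dn = 2678.9 − 724.1 ≈ 1954.8 mm.
Ratio = 1954.8 / 422.91 ≈ 4.62.

4.62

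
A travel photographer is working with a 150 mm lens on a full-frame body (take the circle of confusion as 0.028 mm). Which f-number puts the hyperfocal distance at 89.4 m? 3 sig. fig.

f/9

Rearrange H = f²/(N·c) + f for N: N = f² / ((H − f)·c).
N = 150² / ((89400 − 150) × 0.028) = 22500 / 2499 ≈ 9.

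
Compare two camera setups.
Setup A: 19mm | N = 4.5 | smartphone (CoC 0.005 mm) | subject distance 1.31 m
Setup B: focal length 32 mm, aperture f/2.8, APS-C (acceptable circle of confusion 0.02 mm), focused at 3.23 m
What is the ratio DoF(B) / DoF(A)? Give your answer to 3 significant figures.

Setup A: H = 19²/(4.5×0.005) + 19 ≈ 16063.4 mm; DoF = Df − Dn = 1424.63 − 1212.44 ≈ 212.19 mm.
Setup B: H = 32²/(2.8×0.02) + 32 ≈ 18317.7 mm; DoF = Df − Dn = 3914.6 − 2749.2 ≈ 1165.4 mm.
Ratio = 1165.4 / 212.19 ≈ 5.49.

5.49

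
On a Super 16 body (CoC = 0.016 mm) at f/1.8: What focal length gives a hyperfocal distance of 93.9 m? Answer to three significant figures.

52.0 mm

From H = f²/(N·c) + f, with f ≪ H: f ≈ √(H·N·c) = √(93900 × 1.8 × 0.016) = √2704.3 ≈ 52.00 mm.
The +f correction barely moves this — solving exactly, f² + N·c·f − N·c·H = 0 ⇒ f = (−N·c + √((N·c)² + 4·N·c·H))/2 = (−0.0288 + √10817)/2 ≈ 51.989 mm, so f ≈ 52.0 mm.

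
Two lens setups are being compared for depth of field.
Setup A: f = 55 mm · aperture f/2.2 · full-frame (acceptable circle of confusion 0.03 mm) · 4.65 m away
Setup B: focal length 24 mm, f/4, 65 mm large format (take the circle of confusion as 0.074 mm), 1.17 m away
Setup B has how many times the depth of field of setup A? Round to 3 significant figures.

Setup A: H = 55²/(2.2×0.03) + 55 ≈ 45888.3 mm; DoF = Df − Dn = 5168.13 − 4226.29 ≈ 941.84 mm.
Setup B: H = 24²/(4×0.074) + 24 ≈ 1969.9 mm; DoF = Df − Dn = 2846.1 − 736.4 ≈ 2109.7 mm.
Ratio = 2109.7 / 941.84 ≈ 2.24.

2.24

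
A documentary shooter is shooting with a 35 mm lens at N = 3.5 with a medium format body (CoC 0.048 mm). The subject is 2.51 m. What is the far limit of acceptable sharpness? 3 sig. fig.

Hyperfocal distance H = f²/(N·c) + f = 35²/(3.5 × 0.048) + 35 = 1225/0.168 + 35 ≈ 7326.7 mm ≈ 7.327 m.
Far limit Df = s·(H − f)/(H − s) = 2510 × (7326.7 − 35) / (7326.7 − 2510) = 2510 × 7291.7 / 4816.7 ≈ 3799.7 mm ≈ 3.80 m.

3.80 m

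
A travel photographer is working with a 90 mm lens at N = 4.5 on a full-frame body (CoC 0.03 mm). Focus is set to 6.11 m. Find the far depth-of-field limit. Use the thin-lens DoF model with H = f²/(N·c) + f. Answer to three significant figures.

Hyperfocal distance H = f²/(N·c) + f = 90²/(4.5 × 0.03) + 90 = 8100/0.135 + 90 ≈ 60090.0 mm ≈ 60.09 m.
Far limit Df = s·(H − f)/(H − s) = 6110 × (60090.0 − 90) / (60090.0 − 6110) = 6110 × 60000.0 / 53980.0 ≈ 6791.4 mm ≈ 6.79 m.

6.79 m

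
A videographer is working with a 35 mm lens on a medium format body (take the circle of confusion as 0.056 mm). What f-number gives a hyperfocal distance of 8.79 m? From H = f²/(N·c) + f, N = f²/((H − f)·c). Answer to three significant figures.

f/2.50

Rearrange H = f²/(N·c) + f for N: N = f² / ((H − f)·c).
N = 35² / ((8790 − 35) × 0.056) = 1225 / 490.3 ≈ 2.50.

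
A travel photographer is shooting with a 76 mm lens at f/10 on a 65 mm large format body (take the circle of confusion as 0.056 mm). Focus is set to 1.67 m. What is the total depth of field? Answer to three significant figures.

0.529 m

Hyperfocal distance H = f²/(N·c) + f = 76²/(10 × 0.056) + 76 = 5776/0.56 + 76 ≈ 10390.3 mm ≈ 10.39 m.
Near limit Dn = s·(H − f)/(H + s − 2f) = 1670 × (10390.3 − 76) / (10390.3 + 1670 − 2 × 76) = 1670 × 10314.3 / 11908.3 ≈ 1446.46 mm.
Far limit Df = s·(H − f)/(H − s) = 1670 × (10390.3 − 76) / (10390.3 − 1670) = 1670 × 10314.3 / 8720.3 ≈ 1975.26 mm.
Depth of field = Df − Dn = 1975.26 − 1446.46 ≈ 528.80 mm ≈ 0.529 m.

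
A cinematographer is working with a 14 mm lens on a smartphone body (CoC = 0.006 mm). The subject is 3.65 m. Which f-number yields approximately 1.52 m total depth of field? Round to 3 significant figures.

Write h = H − f = f²/(N·c). The thin-lens limits are Dn = s·h/(h + (s−f)) and Df = s·h/(h − (s−f)), so DoF = Df − Dn = 2·s·(s−f)·h / (h² − (s−f)²).
That is a quadratic in h: DoF·h² − 2·s·(s−f)·h − DoF·(s−f)² = 0 ⇒ h = (s−f)·(s + √(s² + DoF²)) / DoF = 3636 × (3650 + √(3650² + 1520²)) / 1520 = 3636 × (3650 + 3953.85) / 1520 ≈ 18189 mm.
Then N = f²/(c·h) = 14² / (0.006 × 18189) = 196 / 109.14 ≈ 1.80.

f/1.80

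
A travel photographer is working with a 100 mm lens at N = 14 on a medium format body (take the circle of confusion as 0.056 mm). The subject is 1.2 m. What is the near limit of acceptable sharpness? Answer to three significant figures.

Hyperfocal distance H = f²/(N·c) + f = 100²/(14 × 0.056) + 100 = 10000/0.784 + 100 ≈ 12855.1 mm ≈ 12.86 m.
Near limit Dn = s·(H − f)/(H + s − 2f) = 1200 × (12855.1 − 100) / (12855.1 + 1200 − 2 × 100) = 1200 × 12755.1 / 13855.1 ≈ 1104.7 mm ≈ 1.10 m.

1.10 m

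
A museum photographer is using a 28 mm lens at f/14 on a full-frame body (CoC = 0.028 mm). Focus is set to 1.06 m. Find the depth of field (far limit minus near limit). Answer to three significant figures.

1.49 m

Hyperfocal distance H = f²/(N·c) + f = 28²/(14 × 0.028) + 28 = 784/0.392 + 28 ≈ 2028.0 mm ≈ 2.028 m.
Near limit Dn = s·(H − f)/(H + s − 2f) = 1060 × (2028.0 − 28) / (2028.0 + 1060 − 2 × 28) = 1060 × 2000.0 / 3032.0 ≈ 699.2 mm.
Far limit Df = s·(H − f)/(H − s) = 1060 × (2028.0 − 28) / (2028.0 − 1060) = 1060 × 2000.0 / 968.0 ≈ 2190.1 mm.
Depth of field = Df − Dn = 2190.1 − 699.2 ≈ 1490.9 mm ≈ 1.49 m.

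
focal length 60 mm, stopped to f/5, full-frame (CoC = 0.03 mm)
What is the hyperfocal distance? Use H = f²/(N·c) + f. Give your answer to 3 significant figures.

Hyperfocal distance H = f²/(N·c) + f = 60²/(5 × 0.03) + 60 = 3600/0.15 + 60 ≈ 24060.0 mm ≈ 24.1 m.

24.1 m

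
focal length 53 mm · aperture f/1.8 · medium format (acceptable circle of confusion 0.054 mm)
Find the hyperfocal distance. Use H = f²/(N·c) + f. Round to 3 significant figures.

Hyperfocal distance H = f²/(N·c) + f = 53²/(1.8 × 0.054) + 53 = 2809/0.0972 + 53 ≈ 28952.2 mm ≈ 29.0 m.

29.0 m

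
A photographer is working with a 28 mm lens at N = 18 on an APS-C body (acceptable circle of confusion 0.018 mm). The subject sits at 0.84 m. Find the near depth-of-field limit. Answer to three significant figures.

Hyperfocal distance H = f²/(N·c) + f = 28²/(18 × 0.018) + 28 = 784/0.324 + 28 ≈ 2447.8 mm ≈ 2.448 m.
Near limit Dn = s·(H − f)/(H + s − 2f) = 840 × (2447.8 − 28) / (2447.8 + 840 − 2 × 28) = 840 × 2419.8 / 3231.8 ≈ 628.94 mm ≈ 0.629 m.

0.629 m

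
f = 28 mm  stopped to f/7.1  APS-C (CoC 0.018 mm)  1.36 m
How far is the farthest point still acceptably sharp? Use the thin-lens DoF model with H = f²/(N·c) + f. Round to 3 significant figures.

Hyperfocal distance H = f²/(N·c) + f = 28²/(7.1 × 0.018) + 28 = 784/0.1278 + 28 ≈ 6162.6 mm ≈ 6.163 m.
Far limit Df = s·(H − f)/(H − s) = 1360 × (6162.6 − 28) / (6162.6 − 1360) = 1360 × 6134.6 / 4802.6 ≈ 1737.2 mm ≈ 1.74 m.

1.74 m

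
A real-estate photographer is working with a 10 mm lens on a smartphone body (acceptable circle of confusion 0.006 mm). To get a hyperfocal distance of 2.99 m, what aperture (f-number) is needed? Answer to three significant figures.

Rearrange H = f²/(N·c) + f for N: N = f² / ((H − f)·c).
N = 10² / ((2990 − 10) × 0.006) = 100 / 17.88 ≈ 5.59.

f/5.59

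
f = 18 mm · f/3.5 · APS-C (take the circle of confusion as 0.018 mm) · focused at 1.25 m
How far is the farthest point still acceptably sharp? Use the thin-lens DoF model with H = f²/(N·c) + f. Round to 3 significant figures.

1.64 m

Hyperfocal distance H = f²/(N·c) + f = 18²/(3.5 × 0.018) + 18 = 324/0.063 + 18 ≈ 5160.9 mm ≈ 5.161 m.
Far limit Df = s·(H − f)/(H − s) = 1250 × (5160.9 − 18) / (5160.9 − 1250) = 1250 × 5142.9 / 3910.9 ≈ 1643.8 mm ≈ 1.64 m.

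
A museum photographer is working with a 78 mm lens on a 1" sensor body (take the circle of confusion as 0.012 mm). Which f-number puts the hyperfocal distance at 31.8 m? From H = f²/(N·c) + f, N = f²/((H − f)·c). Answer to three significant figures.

Rearrange H = f²/(N·c) + f for N: N = f² / ((H − f)·c).
N = 78² / ((31800 − 78) × 0.012) = 6084 / 380.7 ≈ 16.

f/16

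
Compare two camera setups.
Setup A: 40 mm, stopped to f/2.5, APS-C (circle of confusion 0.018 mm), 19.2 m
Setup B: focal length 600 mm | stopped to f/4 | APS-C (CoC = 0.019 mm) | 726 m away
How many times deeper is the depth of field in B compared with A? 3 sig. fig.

Setup A: H = 40²/(2.5×0.018) + 40 ≈ 35595.6 mm; DoF = Df − Dn = 41637 − 12477 ≈ 29160 mm.
Setup B: H = 600²/(4×0.019) + 600 ≈ 4737442.1 mm; DoF = Df − Dn = 857285 − 629585 ≈ 227700 mm.
Ratio = 227700 / 29160 ≈ 7.81.

7.81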